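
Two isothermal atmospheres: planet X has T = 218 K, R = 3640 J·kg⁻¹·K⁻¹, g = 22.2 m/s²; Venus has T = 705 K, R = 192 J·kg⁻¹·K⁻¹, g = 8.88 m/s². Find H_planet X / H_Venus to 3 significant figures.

H = RT/g for each body.
H_planet X = 3640 × 218 / 22.2 = 35744 m.
H_Venus = 192 × 705 / 8.88 = 15243 m.
H_planet X/H_Venus = 35744/15243 = 2.3449.

H_planet X/H_Venus ≈ 2.34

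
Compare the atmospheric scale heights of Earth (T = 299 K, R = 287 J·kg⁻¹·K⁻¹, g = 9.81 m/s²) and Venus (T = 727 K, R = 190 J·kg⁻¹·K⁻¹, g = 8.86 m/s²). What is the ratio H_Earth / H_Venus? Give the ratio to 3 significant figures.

H_Earth/H_Venus ≈ 0.561

H = RT/g for each body.
H_Earth = 287 × 299 / 9.81 = 8747.5 m.
H_Venus = 190 × 727 / 8.86 = 15590 m.
H_Earth/H_Venus = 8747.5/15590 = 0.56110.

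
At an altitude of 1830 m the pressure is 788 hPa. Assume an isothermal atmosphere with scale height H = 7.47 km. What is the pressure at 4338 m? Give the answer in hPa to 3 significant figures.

P ≈ 563 hPa

Between two levels, P₂ = P₁ exp(−Δz/H) with Δz = z₂ − z₁.
Δz = 4338.0 − 1830.0 = 2508.0 m; Δz/H = 2508.0/7470.0 = 0.33574.
P₂ = 788 × exp(−0.33574) = 788 × 0.71481 = 563.27 hPa.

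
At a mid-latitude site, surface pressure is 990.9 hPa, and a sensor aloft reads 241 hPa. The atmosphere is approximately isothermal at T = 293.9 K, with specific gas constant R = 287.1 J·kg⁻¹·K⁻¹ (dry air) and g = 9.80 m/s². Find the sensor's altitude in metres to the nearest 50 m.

z ≈ 12150 m

Scale height: H = RT/g = 287.1 × 293.9 / 9.80 = 8610.1 m.
Invert the barometric formula: z = H ln(P₀/P).
P₀/P = 990.9/241 = 4.1116; ln(4.1116) = 1.4138.
z = 8610.1 × 1.4138 = 12173 m.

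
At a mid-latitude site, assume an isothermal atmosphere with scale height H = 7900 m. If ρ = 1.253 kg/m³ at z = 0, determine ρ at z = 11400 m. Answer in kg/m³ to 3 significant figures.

ρ ≈ 0.296 kg/m³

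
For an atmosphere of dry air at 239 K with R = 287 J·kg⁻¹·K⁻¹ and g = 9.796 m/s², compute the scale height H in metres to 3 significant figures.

H ≈ 7000 m

The scale height of an isothermal atmosphere is H = RT/g.
H = 287 × 239 / 9.796 = 68593/9.796 = 7002.1 m.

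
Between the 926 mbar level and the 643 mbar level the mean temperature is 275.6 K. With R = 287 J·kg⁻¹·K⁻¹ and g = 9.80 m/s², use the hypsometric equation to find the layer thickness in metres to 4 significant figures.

Δz ≈ 2944 m

Hypsometric equation: Δz = (R T̄/g) ln(P₁/P₂).
R T̄/g = 287 × 275.6 / 9.80 = 8071.1 m.
ln(926/643) = ln(1.4401) = 0.36471.
Δz = 8071.1 × 0.36471 = 2943.6 m.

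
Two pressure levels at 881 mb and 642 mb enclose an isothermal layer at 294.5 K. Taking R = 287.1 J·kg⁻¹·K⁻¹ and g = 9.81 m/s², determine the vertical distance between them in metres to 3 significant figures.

Δz ≈ 2730 m

Hypsometric equation: Δz = (R T̄/g) ln(P₁/P₂).
R T̄/g = 287.1 × 294.5 / 9.81 = 8618.9 m.
ln(881/642) = ln(1.3723) = 0.31649.
Δz = 8618.9 × 0.31649 = 2727.8 m.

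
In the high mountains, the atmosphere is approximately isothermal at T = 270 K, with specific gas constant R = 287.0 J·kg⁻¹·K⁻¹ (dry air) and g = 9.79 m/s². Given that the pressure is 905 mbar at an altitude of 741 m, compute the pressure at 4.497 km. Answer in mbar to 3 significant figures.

Scale height: H = RT/g = 287.0 × 270 / 9.79 = 7915.2 m.
Between two levels, P₂ = P₁ exp(−Δz/H) with Δz = z₂ − z₁.
Δz = 4497.0 − 741.00 = 3756.0 m; Δz/H = 3756.0/7915.2 = 0.47453.
P₂ = 905 × exp(−0.47453) = 905 × 0.62218 = 563.07 mbar.

P ≈ 563 mbar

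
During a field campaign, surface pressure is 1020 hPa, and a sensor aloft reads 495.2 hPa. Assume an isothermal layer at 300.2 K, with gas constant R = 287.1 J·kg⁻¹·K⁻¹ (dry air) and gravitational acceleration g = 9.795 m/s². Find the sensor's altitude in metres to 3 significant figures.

z ≈ 6360 m

Scale height: H = RT/g = 287.1 × 300.2 / 9.795 = 8799.1 m.
Invert the barometric formula: z = H ln(P₀/P).
P₀/P = 1020/495.2 = 2.0598; ln(2.0598) = 0.72261.
z = 8799.1 × 0.72261 = 6358.3 m.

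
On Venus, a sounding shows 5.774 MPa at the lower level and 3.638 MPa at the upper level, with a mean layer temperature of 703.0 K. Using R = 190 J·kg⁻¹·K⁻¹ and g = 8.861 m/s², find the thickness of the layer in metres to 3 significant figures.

Δz ≈ 6960 m

Hypsometric equation: Δz = (R T̄/g) ln(P₁/P₂).
R T̄/g = 190 × 703.0 / 8.861 = 15074 m.
ln(5.774/3.638) = ln(1.5871) = 0.46191.
Δz = 15074 × 0.46191 = 6962.8 m.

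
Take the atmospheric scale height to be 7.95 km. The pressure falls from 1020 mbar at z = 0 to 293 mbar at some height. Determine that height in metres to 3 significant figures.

Invert the barometric formula: z = H ln(P₀/P).
P₀/P = 1020/293 = 3.4812; ln(3.4812) = 1.2474.
z = 7950.0 × 1.2474 = 9916.8 m.

z ≈ 9920 m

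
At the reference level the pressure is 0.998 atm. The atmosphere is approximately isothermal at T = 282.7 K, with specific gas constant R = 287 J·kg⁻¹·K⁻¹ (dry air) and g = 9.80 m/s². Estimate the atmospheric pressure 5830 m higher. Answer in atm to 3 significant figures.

P ≈ 0.494 atm

Scale height: H = RT/g = 287 × 282.7 / 9.80 = 8279.1 m.
Barometric formula: P = P₀ exp(−z/H).
z/H = 5830.0/8279.1 = 0.70418; exp(−0.70418) = 0.49451.
P = 0.998 × 0.49451 = 0.49352 atm.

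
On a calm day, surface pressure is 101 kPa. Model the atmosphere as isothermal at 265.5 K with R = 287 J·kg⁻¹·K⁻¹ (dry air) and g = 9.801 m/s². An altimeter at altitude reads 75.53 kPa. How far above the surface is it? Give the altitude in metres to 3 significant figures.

z ≈ 2260 m

Scale height: H = RT/g = 287 × 265.5 / 9.801 = 7774.6 m.
Invert the barometric formula: z = H ln(P₀/P).
P₀/P = 101/75.53 = 1.3372; ln(1.3372) = 0.29058.
z = 7774.6 × 0.29058 = 2259.1 m.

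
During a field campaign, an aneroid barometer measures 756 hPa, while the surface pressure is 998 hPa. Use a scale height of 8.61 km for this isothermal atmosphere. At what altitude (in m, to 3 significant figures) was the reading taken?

z ≈ 2390 m

Invert the barometric formula: z = H ln(P₀/P).
P₀/P = 998/756 = 1.3201; ln(1.3201) = 0.27771.
z = 8610.0 × 0.27771 = 2391.1 m.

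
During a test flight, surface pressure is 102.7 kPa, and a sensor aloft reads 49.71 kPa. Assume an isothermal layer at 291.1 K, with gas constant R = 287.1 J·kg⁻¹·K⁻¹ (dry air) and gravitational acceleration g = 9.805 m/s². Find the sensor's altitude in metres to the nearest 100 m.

z ≈ 6200 m

Scale height: H = RT/g = 287.1 × 291.1 / 9.805 = 8523.7 m.
Invert the barometric formula: z = H ln(P₀/P).
P₀/P = 102.7/49.71 = 2.0660; ln(2.0660) = 0.72561.
z = 8523.7 × 0.72561 = 6184.9 m.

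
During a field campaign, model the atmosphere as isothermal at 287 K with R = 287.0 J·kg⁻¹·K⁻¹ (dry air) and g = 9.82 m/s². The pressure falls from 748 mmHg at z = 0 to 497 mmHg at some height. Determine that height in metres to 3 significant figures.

z ≈ 3430 m

Scale height: H = RT/g = 287.0 × 287 / 9.82 = 8387.9 m.
Invert the barometric formula: z = H ln(P₀/P).
P₀/P = 748/497 = 1.5050; ln(1.5050) = 0.40879.
z = 8387.9 × 0.40879 = 3428.9 m.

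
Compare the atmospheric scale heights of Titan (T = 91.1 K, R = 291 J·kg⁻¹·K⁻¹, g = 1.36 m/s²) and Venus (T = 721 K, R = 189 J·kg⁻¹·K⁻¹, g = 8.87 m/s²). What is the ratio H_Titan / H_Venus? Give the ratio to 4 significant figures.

H = RT/g for each body.
H_Titan = 291 × 91.1 / 1.36 = 19493 m.
H_Venus = 189 × 721 / 8.87 = 15363 m.
H_Titan/H_Venus = 19493/15363 = 1.2688.

H_Titan/H_Venus ≈ 1.269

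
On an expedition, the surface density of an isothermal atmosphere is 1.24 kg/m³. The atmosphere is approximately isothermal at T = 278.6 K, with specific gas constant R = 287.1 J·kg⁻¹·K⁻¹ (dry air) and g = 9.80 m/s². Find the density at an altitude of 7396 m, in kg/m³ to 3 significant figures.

Scale height: H = RT/g = 287.1 × 278.6 / 9.80 = 8161.8 m.
In an isothermal atmosphere, density decays like pressure: ρ = ρ₀ exp(−z/H).
z/H = 7396.0/8161.8 = 0.90617; exp(−0.90617) = 0.40407.
ρ = 1.24 × 0.40407 = 0.50105 kg/m³.

ρ ≈ 0.501 kg/m³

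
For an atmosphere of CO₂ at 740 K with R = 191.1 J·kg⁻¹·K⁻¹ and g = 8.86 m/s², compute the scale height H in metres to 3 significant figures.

H ≈ 16000 m

The scale height of an isothermal atmosphere is H = RT/g.
H = 191.1 × 740 / 8.86 = 141410/8.86 = 15960 m.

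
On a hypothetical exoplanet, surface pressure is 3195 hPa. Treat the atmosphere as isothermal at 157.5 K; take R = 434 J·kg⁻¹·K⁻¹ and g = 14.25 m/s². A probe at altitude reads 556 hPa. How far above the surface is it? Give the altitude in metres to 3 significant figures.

Scale height: H = RT/g = 434 × 157.5 / 14.25 = 4796.8 m.
Invert the barometric formula: z = H ln(P₀/P).
P₀/P = 3195/556 = 5.7464; ln(5.7464) = 1.7486.
z = 4796.8 × 1.7486 = 8387.7 m.

z ≈ 8390 m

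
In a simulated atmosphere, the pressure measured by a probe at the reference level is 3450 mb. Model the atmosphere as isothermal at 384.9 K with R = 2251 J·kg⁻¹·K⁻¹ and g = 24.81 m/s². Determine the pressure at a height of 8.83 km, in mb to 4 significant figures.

P ≈ 2679 mb

Scale height: H = RT/g = 2251 × 384.9 / 24.81 = 34922 m.
Barometric formula: P = P₀ exp(−z/H).
z/H = 8830.0/34922 = 0.25285; exp(−0.25285) = 0.77658.
P = 3450 × 0.77658 = 2679.2 mb.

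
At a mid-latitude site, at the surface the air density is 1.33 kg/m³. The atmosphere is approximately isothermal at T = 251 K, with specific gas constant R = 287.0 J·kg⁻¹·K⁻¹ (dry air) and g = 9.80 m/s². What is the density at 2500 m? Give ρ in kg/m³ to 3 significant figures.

Scale height: H = RT/g = 287.0 × 251 / 9.80 = 7350.7 m.
In an isothermal atmosphere, density decays like pressure: ρ = ρ₀ exp(−z/H).
z/H = 2500.0/7350.7 = 0.34010; exp(−0.34010) = 0.71170.
ρ = 1.33 × 0.71170 = 0.94656 kg/m³.

ρ ≈ 0.947 kg/m³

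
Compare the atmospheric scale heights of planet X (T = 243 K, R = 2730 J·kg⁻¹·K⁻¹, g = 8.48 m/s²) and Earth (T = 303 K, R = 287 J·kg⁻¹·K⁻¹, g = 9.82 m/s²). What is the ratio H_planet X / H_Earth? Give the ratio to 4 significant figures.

H = RT/g for each body.
H_planet X = 2730 × 243 / 8.48 = 78230 m.
H_Earth = 287 × 303 / 9.82 = 8855.5 m.
H_planet X/H_Earth = 78230/8855.5 = 8.8341.

H_planet X/H_Earth ≈ 8.834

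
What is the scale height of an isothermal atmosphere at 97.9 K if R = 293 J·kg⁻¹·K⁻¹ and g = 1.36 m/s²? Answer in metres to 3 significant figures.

H ≈ 21100 m

The scale height of an isothermal atmosphere is H = RT/g.
H = 293 × 97.9 / 1.36 = 28685/1.36 = 21092 m.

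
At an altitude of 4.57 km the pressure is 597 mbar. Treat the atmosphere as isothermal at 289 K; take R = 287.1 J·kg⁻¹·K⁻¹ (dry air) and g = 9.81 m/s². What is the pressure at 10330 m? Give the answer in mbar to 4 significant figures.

Scale height: H = RT/g = 287.1 × 289 / 9.81 = 8457.9 m.
Between two levels, P₂ = P₁ exp(−Δz/H) with Δz = z₂ − z₁.
Δz = 10330 − 4570.0 = 5760.0 m; Δz/H = 5760.0/8457.9 = 0.68102.
P₂ = 597 × exp(−0.68102) = 597 × 0.50610 = 302.14 mbar.

P ≈ 302.1 mbar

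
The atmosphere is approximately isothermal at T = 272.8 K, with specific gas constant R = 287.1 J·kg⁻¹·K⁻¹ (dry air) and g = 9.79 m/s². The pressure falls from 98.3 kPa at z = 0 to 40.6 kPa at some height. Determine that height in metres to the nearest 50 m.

Scale height: H = RT/g = 287.1 × 272.8 / 9.79 = 8000.1 m.
Invert the barometric formula: z = H ln(P₀/P).
P₀/P = 98.3/40.6 = 2.4212; ln(2.4212) = 0.88426.
z = 8000.1 × 0.88426 = 7074.2 m.

z ≈ 7050 m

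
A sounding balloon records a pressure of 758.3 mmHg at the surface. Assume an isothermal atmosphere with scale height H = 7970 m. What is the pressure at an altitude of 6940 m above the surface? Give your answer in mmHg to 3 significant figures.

Barometric formula: P = P₀ exp(−z/H).
z/H = 6940.0/7970.0 = 0.87077; exp(−0.87077) = 0.41863.
P = 758.3 × 0.41863 = 317.45 mmHg.

P ≈ 317 mmHg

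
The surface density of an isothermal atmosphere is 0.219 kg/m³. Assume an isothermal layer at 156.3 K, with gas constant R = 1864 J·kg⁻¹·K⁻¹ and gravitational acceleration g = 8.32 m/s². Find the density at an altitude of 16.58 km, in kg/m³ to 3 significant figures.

ρ ≈ 0.136 kg/m³

Scale height: H = RT/g = 1864 × 156.3 / 8.32 = 35017 m.
In an isothermal atmosphere, density decays like pressure: ρ = ρ₀ exp(−z/H).
z/H = 16580/35017 = 0.47348; exp(−0.47348) = 0.62283.
ρ = 0.219 × 0.62283 = 0.13640 kg/m³.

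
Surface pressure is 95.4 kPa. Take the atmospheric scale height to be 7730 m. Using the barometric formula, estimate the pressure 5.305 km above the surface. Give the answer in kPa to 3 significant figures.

P ≈ 48.0 kPa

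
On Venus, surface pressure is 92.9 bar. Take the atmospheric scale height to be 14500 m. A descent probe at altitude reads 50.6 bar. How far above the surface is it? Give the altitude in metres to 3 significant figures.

Invert the barometric formula: z = H ln(P₀/P).
P₀/P = 92.9/50.6 = 1.8360; ln(1.8360) = 0.60759.
z = 14500 × 0.60759 = 8810.1 m.

z ≈ 8810 m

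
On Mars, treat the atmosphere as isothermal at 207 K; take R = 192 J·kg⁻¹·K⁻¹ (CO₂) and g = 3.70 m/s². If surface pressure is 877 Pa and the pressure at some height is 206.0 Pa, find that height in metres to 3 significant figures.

z ≈ 15600 m

Scale height: H = RT/g = 192 × 207 / 3.70 = 10742 m.
Invert the barometric formula: z = H ln(P₀/P).
P₀/P = 877/206.0 = 4.2573; ln(4.2573) = 1.4486.
z = 10742 × 1.4486 = 15561 m.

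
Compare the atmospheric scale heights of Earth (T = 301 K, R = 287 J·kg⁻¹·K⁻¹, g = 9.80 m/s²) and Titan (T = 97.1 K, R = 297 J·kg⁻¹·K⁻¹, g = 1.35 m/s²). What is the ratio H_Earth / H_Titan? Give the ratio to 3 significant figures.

H = RT/g for each body.
H_Earth = 287 × 301 / 9.80 = 8815.0 m.
H_Titan = 297 × 97.1 / 1.35 = 21362 m.
H_Earth/H_Titan = 8815.0/21362 = 0.41265.

H_Earth/H_Titan ≈ 0.413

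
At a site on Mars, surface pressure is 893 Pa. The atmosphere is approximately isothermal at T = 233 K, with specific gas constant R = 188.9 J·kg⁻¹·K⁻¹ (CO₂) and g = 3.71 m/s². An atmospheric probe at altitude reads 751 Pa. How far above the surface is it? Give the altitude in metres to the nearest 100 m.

Scale height: H = RT/g = 188.9 × 233 / 3.71 = 11864 m.
Invert the barometric formula: z = H ln(P₀/P).
P₀/P = 893/751 = 1.1891; ln(1.1891) = 0.17320.
z = 11864 × 0.17320 = 2054.8 m.

z ≈ 2100 m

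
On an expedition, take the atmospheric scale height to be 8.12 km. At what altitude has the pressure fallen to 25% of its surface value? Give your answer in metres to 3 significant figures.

Set P/P₀ = exp(−z/H) = 0.25, so z = −H ln(0.25).
−ln(0.25) = 1.3863; z = 8120.0 × 1.3863 = 11257 m.

z ≈ 11300 m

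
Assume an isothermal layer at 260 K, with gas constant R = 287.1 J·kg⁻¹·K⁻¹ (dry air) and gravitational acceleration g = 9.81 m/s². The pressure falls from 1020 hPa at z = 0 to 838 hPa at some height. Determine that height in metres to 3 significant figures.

z ≈ 1500 m

Scale height: H = RT/g = 287.1 × 260 / 9.81 = 7609.2 m.
Invert the barometric formula: z = H ln(P₀/P).
P₀/P = 1020/838 = 1.2172; ln(1.2172) = 0.19655.
z = 7609.2 × 0.19655 = 1495.6 m.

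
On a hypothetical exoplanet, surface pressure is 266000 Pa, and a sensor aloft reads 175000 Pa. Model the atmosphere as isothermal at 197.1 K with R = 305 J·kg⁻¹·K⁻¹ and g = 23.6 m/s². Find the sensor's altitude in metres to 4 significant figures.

z ≈ 1067 m

Scale height: H = RT/g = 305 × 197.1 / 23.6 = 2547.3 m.
Invert the barometric formula: z = H ln(P₀/P).
P₀/P = 266000/175000 = 1.5200; ln(1.5200) = 0.41871.
z = 2547.3 × 0.41871 = 1066.6 m.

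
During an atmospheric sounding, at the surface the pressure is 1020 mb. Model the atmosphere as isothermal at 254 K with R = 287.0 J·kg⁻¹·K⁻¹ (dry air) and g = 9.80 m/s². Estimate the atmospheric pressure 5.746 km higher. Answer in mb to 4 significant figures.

P ≈ 471.1 mb

Scale height: H = RT/g = 287.0 × 254 / 9.80 = 7438.6 m.
Barometric formula: P = P₀ exp(−z/H).
z/H = 5746.0/7438.6 = 0.77246; exp(−0.77246) = 0.46188.
P = 1020 × 0.46188 = 471.12 mb.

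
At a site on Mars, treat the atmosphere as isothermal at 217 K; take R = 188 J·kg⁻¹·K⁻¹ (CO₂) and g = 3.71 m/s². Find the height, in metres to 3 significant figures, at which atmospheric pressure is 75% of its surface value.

Scale height: H = RT/g = 188 × 217 / 3.71 = 10996 m.
Set P/P₀ = exp(−z/H) = 0.75, so z = −H ln(0.75).
−ln(0.75) = 0.28768; z = 10996 × 0.28768 = 3163.3 m.

z ≈ 3160 m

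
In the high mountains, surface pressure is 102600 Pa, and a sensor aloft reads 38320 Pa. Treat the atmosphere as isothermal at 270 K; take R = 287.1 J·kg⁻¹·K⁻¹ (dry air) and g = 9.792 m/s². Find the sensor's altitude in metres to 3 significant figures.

z ≈ 7800 m

Scale height: H = RT/g = 287.1 × 270 / 9.792 = 7916.4 m.
Invert the barometric formula: z = H ln(P₀/P).
P₀/P = 102600/38320 = 2.6775; ln(2.6775) = 0.98488.
z = 7916.4 × 0.98488 = 7796.7 m.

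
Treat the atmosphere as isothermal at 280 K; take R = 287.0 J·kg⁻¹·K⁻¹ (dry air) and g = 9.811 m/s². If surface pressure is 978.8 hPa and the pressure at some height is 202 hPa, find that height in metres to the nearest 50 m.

z ≈ 12950 m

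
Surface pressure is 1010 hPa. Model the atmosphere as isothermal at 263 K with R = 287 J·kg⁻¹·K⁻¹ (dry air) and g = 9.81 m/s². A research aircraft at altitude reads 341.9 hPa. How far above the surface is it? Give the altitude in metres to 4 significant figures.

z ≈ 8334 m

Scale height: H = RT/g = 287 × 263 / 9.81 = 7694.3 m.
Invert the barometric formula: z = H ln(P₀/P).
P₀/P = 1010/341.9 = 2.9541; ln(2.9541) = 1.0832.
z = 7694.3 × 1.0832 = 8334.5 m.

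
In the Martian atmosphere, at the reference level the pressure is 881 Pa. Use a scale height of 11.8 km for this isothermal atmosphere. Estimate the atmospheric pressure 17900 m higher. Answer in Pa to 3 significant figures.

Barometric formula: P = P₀ exp(−z/H).
z/H = 17900/11800 = 1.5169; exp(−1.5169) = 0.21939.
P = 881 × 0.21939 = 193.28 Pa.

P ≈ 193 Pa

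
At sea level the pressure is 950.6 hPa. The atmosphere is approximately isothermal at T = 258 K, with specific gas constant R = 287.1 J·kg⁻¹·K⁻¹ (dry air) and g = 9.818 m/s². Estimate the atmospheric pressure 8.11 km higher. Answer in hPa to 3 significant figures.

P ≈ 324 hPa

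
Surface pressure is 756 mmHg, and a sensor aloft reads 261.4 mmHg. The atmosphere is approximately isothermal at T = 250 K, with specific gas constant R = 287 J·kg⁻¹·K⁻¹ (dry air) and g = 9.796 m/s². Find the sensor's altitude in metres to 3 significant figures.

z ≈ 7780 m

Scale height: H = RT/g = 287 × 250 / 9.796 = 7324.4 m.
Invert the barometric formula: z = H ln(P₀/P).
P₀/P = 756/261.4 = 2.8921; ln(2.8921) = 1.0620.
z = 7324.4 × 1.0620 = 7778.5 m.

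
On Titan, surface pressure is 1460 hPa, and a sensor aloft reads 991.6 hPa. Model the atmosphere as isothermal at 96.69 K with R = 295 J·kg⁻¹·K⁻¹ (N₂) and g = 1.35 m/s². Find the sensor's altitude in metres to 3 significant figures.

Scale height: H = RT/g = 295 × 96.69 / 1.35 = 21129 m.
Invert the barometric formula: z = H ln(P₀/P).
P₀/P = 1460/991.6 = 1.4724; ln(1.4724) = 0.38689.
z = 21129 × 0.38689 = 8174.6 m.

z ≈ 8170 m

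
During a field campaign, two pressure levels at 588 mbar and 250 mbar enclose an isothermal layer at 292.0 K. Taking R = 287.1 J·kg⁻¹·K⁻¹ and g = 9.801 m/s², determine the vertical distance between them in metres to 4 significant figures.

Hypsometric equation: Δz = (R T̄/g) ln(P₁/P₂).
R T̄/g = 287.1 × 292.0 / 9.801 = 8553.5 m.
ln(588/250) = ln(2.3520) = 0.85527.
Δz = 8553.5 × 0.85527 = 7315.6 m.

Δz ≈ 7316 m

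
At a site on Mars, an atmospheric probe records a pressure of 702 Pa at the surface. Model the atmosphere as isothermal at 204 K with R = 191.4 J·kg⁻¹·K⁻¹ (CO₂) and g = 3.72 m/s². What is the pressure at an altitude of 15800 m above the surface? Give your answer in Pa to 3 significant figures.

P ≈ 156 Pa

Scale height: H = RT/g = 191.4 × 204 / 3.72 = 10496 m.
Barometric formula: P = P₀ exp(−z/H).
z/H = 15800/10496 = 1.5053; exp(−1.5053) = 0.22195.
P = 702 × 0.22195 = 155.81 Pa.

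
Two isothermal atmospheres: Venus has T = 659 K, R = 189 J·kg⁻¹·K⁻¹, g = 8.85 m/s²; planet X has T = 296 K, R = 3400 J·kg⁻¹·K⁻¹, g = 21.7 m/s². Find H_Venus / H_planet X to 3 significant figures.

H = RT/g for each body.
H_Venus = 189 × 659 / 8.85 = 14074 m.
H_planet X = 3400 × 296 / 21.7 = 46378 m.
H_Venus/H_planet X = 14074/46378 = 0.30346.

H_Venus/H_planet X ≈ 0.303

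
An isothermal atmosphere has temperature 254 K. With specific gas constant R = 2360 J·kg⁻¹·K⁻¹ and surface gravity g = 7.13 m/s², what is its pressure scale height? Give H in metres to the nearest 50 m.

The scale height of an isothermal atmosphere is H = RT/g.
H = 2360 × 254 / 7.13 = 599440/7.13 = 84073 m.

H ≈ 84050 m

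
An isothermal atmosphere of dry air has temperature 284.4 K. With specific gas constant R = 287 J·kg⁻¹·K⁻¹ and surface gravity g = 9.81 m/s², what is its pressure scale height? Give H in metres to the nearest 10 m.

H ≈ 8320 m

The scale height of an isothermal atmosphere is H = RT/g.
H = 287 × 284.4 / 9.81 = 81623/9.81 = 8320.4 m.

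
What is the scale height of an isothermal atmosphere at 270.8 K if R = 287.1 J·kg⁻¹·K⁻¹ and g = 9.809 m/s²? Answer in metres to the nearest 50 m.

H ≈ 7950 m

The scale height of an isothermal atmosphere is H = RT/g.
H = 287.1 × 270.8 / 9.809 = 77747/9.809 = 7926.1 m.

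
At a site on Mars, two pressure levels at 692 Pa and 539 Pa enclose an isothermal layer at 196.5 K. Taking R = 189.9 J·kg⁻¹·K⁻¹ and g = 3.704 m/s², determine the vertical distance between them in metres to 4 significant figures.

Δz ≈ 2517 m

Hypsometric equation: Δz = (R T̄/g) ln(P₁/P₂).
R T̄/g = 189.9 × 196.5 / 3.704 = 10074 m.
ln(692/539) = ln(1.2839) = 0.24990.
Δz = 10074 × 0.24990 = 2517.5 m.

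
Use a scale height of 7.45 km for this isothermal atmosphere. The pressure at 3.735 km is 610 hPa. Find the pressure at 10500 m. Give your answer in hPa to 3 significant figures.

P ≈ 246 hPa

Between two levels, P₂ = P₁ exp(−Δz/H) with Δz = z₂ − z₁.
Δz = 10500 − 3735.0 = 6765.0 m; Δz/H = 6765.0/7450.0 = 0.90805.
P₂ = 610 × exp(−0.90805) = 610 × 0.40331 = 246.02 hPa.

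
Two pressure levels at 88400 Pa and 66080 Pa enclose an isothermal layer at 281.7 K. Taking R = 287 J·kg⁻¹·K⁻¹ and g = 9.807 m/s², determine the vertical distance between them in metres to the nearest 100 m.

Δz ≈ 2400 m

Hypsometric equation: Δz = (R T̄/g) ln(P₁/P₂).
R T̄/g = 287 × 281.7 / 9.807 = 8243.9 m.
ln(88400/66080) = ln(1.3378) = 0.29103.
Δz = 8243.9 × 0.29103 = 2399.2 m.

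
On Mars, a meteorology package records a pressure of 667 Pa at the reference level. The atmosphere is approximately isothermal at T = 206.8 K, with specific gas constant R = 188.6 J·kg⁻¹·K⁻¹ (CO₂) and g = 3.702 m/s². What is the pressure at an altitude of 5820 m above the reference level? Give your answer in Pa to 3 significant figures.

P ≈ 384 Pa

Scale height: H = RT/g = 188.6 × 206.8 / 3.702 = 10536 m.
Barometric formula: P = P₀ exp(−z/H).
z/H = 5820.0/10536 = 0.55239; exp(−0.55239) = 0.57557.
P = 667 × 0.57557 = 383.91 Pa.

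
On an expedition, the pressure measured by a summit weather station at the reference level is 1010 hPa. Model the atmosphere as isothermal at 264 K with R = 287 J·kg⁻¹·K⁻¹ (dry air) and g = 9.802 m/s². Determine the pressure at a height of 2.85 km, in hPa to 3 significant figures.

Scale height: H = RT/g = 287 × 264 / 9.802 = 7729.9 m.
Barometric formula: P = P₀ exp(−z/H).
z/H = 2850.0/7729.9 = 0.36870; exp(−0.36870) = 0.69163.
P = 1010 × 0.69163 = 698.55 hPa.

P ≈ 699 hPa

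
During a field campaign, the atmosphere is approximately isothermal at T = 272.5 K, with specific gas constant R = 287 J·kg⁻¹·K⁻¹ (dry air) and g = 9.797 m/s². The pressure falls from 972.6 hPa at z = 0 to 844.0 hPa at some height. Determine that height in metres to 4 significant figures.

z ≈ 1132 m

Scale height: H = RT/g = 287 × 272.5 / 9.797 = 7982.8 m.
Invert the barometric formula: z = H ln(P₀/P).
P₀/P = 972.6/844.0 = 1.1524; ln(1.1524) = 0.14185.
z = 7982.8 × 0.14185 = 1132.4 m.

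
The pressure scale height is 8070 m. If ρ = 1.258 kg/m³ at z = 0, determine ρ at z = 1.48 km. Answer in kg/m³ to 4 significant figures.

ρ ≈ 1.047 kg/m³

In an isothermal atmosphere, density decays like pressure: ρ = ρ₀ exp(−z/H).
z/H = 1480.0/8070.0 = 0.18340; exp(−0.18340) = 0.83244.
ρ = 1.258 × 0.83244 = 1.0472 kg/m³.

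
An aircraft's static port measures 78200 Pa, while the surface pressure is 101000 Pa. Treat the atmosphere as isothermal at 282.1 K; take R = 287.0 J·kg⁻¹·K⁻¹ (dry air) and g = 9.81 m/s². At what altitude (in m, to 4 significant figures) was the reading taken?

z ≈ 2112 m

Scale height: H = RT/g = 287.0 × 282.1 / 9.81 = 8253.1 m.
Invert the barometric formula: z = H ln(P₀/P).
P₀/P = 101000/78200 = 1.2916; ln(1.2916) = 0.25588.
z = 8253.1 × 0.25588 = 2111.8 m.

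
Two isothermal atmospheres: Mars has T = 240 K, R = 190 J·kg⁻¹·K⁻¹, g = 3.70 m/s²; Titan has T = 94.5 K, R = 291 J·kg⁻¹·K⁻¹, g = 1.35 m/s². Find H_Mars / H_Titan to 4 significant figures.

H_Mars/H_Titan ≈ 0.6050

H = RT/g for each body.
H_Mars = 190 × 240 / 3.70 = 12324 m.
H_Titan = 291 × 94.5 / 1.35 = 20370 m.
H_Mars/H_Titan = 12324/20370 = 0.60501.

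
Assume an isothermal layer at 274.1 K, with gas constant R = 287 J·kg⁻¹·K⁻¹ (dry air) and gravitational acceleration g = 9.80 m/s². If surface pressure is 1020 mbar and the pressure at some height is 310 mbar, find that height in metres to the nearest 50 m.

z ≈ 9550 m

Scale height: H = RT/g = 287 × 274.1 / 9.80 = 8027.2 m.
Invert the barometric formula: z = H ln(P₀/P).
P₀/P = 1020/310 = 3.2903; ln(3.2903) = 1.1910.
z = 8027.2 × 1.1910 = 9560.4 m.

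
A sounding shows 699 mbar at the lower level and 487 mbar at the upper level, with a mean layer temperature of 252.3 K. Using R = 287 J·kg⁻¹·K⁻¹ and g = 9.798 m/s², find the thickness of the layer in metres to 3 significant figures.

Δz ≈ 2670 m

Hypsometric equation: Δz = (R T̄/g) ln(P₁/P₂).
R T̄/g = 287 × 252.3 / 9.798 = 7390.3 m.
ln(699/487) = ln(1.4353) = 0.36137.
Δz = 7390.3 × 0.36137 = 2670.6 m.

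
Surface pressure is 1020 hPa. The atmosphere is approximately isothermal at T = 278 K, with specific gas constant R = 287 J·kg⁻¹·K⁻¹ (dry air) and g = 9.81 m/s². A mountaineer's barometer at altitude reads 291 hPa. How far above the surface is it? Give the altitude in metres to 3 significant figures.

z ≈ 10200 m

Scale height: H = RT/g = 287 × 278 / 9.81 = 8133.1 m.
Invert the barometric formula: z = H ln(P₀/P).
P₀/P = 1020/291 = 3.5052; ln(3.5052) = 1.2542.
z = 8133.1 × 1.2542 = 10201 m.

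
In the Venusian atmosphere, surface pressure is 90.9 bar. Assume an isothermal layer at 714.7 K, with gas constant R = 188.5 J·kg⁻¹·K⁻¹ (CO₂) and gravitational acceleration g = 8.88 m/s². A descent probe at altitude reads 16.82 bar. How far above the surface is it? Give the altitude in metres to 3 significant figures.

Scale height: H = RT/g = 188.5 × 714.7 / 8.88 = 15171 m.
Invert the barometric formula: z = H ln(P₀/P).
P₀/P = 90.9/16.82 = 5.4043; ln(5.4043) = 1.6872.
z = 15171 × 1.6872 = 25597 m.

z ≈ 25600 m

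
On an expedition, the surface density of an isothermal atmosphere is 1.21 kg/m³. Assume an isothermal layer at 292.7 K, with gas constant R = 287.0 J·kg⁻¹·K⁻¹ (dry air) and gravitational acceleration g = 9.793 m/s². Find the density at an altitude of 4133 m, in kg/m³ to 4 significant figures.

ρ ≈ 0.7474 kg/m³

Scale height: H = RT/g = 287.0 × 292.7 / 9.793 = 8578.1 m.
In an isothermal atmosphere, density decays like pressure: ρ = ρ₀ exp(−z/H).
z/H = 4133.0/8578.1 = 0.48181; exp(−0.48181) = 0.61766.
ρ = 1.21 × 0.61766 = 0.74737 kg/m³.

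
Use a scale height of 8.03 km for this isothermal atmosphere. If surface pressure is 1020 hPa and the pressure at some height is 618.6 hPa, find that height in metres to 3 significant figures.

Invert the barometric formula: z = H ln(P₀/P).
P₀/P = 1020/618.6 = 1.6489; ln(1.6489) = 0.50011.
z = 8030.0 × 0.50011 = 4015.9 m.

z ≈ 4020 m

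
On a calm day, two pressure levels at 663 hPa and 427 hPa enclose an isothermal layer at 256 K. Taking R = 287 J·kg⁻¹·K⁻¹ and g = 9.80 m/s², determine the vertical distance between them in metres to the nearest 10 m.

Hypsometric equation: Δz = (R T̄/g) ln(P₁/P₂).
R T̄/g = 287 × 256 / 9.80 = 7497.1 m.
ln(663/427) = ln(1.5527) = 0.44000.
Δz = 7497.1 × 0.44000 = 3298.7 m.

Δz ≈ 3300 m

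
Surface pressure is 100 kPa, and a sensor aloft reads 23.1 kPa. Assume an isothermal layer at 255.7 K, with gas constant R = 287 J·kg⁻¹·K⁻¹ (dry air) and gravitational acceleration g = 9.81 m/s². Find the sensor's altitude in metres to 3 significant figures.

Scale height: H = RT/g = 287 × 255.7 / 9.81 = 7480.7 m.
Invert the barometric formula: z = H ln(P₀/P).
P₀/P = 100/23.1 = 4.3290; ln(4.3290) = 1.4653.
z = 7480.7 × 1.4653 = 10961 m.

z ≈ 11000 m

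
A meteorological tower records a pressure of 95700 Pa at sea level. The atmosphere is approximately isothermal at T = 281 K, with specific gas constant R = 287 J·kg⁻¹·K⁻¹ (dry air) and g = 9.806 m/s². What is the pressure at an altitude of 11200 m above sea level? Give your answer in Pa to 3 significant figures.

P ≈ 24500 Pa

Scale height: H = RT/g = 287 × 281 / 9.806 = 8224.3 m.
Barometric formula: P = P₀ exp(−z/H).
z/H = 11200/8224.3 = 1.3618; exp(−1.3618) = 0.25620.
P = 95700 × 0.25620 = 24518 Pa.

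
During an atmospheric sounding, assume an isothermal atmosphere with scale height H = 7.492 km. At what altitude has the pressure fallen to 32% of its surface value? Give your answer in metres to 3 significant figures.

z ≈ 8540 m

Set P/P₀ = exp(−z/H) = 0.32, so z = −H ln(0.32).
−ln(0.32) = 1.1394; z = 7492.0 × 1.1394 = 8536.4 m.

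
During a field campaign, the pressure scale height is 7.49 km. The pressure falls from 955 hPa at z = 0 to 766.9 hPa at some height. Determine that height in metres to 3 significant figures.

Invert the barometric formula: z = H ln(P₀/P).
P₀/P = 955/766.9 = 1.2453; ln(1.2453) = 0.21938.
z = 7490.0 × 0.21938 = 1643.2 m.

z ≈ 1640 m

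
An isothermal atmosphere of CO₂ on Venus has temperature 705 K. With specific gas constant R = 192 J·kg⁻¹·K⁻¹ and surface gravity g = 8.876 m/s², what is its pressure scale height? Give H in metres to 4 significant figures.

The scale height of an isothermal atmosphere is H = RT/g.
H = 192 × 705 / 8.876 = 135360/8.876 = 15250 m.

H ≈ 15250 m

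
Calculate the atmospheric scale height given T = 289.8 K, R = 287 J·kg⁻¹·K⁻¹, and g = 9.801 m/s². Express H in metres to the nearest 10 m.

The scale height of an isothermal atmosphere is H = RT/g.
H = 287 × 289.8 / 9.801 = 83173/9.801 = 8486.2 m.

H ≈ 8490 m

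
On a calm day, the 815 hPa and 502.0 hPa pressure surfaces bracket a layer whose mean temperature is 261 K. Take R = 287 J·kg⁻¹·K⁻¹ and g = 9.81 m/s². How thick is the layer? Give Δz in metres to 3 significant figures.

Δz ≈ 3700 m

Hypsometric equation: Δz = (R T̄/g) ln(P₁/P₂).
R T̄/g = 287 × 261 / 9.81 = 7635.8 m.
ln(815/502.0) = ln(1.6235) = 0.48458.
Δz = 7635.8 × 0.48458 = 3700.2 m.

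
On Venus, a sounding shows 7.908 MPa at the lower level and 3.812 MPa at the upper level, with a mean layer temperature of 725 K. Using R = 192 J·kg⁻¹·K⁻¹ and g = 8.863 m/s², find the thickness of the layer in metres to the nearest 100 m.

Hypsometric equation: Δz = (R T̄/g) ln(P₁/P₂).
R T̄/g = 192 × 725 / 8.863 = 15706 m.
ln(7.908/3.812) = ln(2.0745) = 0.72972.
Δz = 15706 × 0.72972 = 11461 m.

Δz ≈ 11500 m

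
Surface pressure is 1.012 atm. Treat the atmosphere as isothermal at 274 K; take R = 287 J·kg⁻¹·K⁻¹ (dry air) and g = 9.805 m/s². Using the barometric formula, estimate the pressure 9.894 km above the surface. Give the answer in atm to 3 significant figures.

P ≈ 0.295 atm

Scale height: H = RT/g = 287 × 274 / 9.805 = 8020.2 m.
Barometric formula: P = P₀ exp(−z/H).
z/H = 9894.0/8020.2 = 1.2336; exp(−1.2336) = 0.29124.
P = 1.012 × 0.29124 = 0.29473 atm.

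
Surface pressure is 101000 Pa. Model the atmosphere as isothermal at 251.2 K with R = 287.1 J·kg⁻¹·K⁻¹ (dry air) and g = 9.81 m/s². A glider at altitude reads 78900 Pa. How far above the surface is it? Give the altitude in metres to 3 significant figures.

z ≈ 1820 m

Scale height: H = RT/g = 287.1 × 251.2 / 9.81 = 7351.6 m.
Invert the barometric formula: z = H ln(P₀/P).
P₀/P = 101000/78900 = 1.2801; ln(1.2801) = 0.24694.
z = 7351.6 × 0.24694 = 1815.4 m.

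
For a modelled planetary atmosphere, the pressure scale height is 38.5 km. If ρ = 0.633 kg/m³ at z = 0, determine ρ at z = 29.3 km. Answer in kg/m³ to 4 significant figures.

ρ ≈ 0.2957 kg/m³

In an isothermal atmosphere, density decays like pressure: ρ = ρ₀ exp(−z/H).
z/H = 29300/38500 = 0.76104; exp(−0.76104) = 0.46718.
ρ = 0.633 × 0.46718 = 0.29572 kg/m³.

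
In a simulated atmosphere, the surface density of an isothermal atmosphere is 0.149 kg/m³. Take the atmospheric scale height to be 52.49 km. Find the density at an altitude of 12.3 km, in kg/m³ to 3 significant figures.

ρ ≈ 0.118 kg/m³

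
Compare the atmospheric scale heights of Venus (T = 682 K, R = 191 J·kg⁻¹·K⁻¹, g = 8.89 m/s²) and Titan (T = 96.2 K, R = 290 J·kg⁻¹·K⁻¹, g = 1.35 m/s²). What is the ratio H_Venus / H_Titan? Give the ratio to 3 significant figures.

H = RT/g for each body.
H_Venus = 191 × 682 / 8.89 = 14653 m.
H_Titan = 290 × 96.2 / 1.35 = 20665 m.
H_Venus/H_Titan = 14653/20665 = 0.70907.

H_Venus/H_Titan ≈ 0.709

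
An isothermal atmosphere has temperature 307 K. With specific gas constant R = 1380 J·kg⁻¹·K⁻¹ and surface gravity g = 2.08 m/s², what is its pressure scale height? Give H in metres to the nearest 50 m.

H ≈ 203700 m

The scale height of an isothermal atmosphere is H = RT/g.
H = 1380 × 307 / 2.08 = 423660/2.08 = 203680 m.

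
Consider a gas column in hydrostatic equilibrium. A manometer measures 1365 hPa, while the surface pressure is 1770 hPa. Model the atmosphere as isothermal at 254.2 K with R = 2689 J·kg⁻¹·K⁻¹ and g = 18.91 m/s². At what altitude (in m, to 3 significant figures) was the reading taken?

z ≈ 9390 m

Scale height: H = RT/g = 2689 × 254.2 / 18.91 = 36147 m.
Invert the barometric formula: z = H ln(P₀/P).
P₀/P = 1770/1365 = 1.2967; ln(1.2967) = 0.25982.
z = 36147 × 0.25982 = 9391.7 m.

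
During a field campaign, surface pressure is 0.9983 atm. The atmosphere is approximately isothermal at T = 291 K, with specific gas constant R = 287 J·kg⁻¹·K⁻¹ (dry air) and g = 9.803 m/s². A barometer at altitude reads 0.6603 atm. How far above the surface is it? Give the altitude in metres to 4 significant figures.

z ≈ 3522 m

Scale height: H = RT/g = 287 × 291 / 9.803 = 8519.5 m.
Invert the barometric formula: z = H ln(P₀/P).
P₀/P = 0.9983/0.6603 = 1.5119; ln(1.5119) = 0.41337.
z = 8519.5 × 0.41337 = 3521.7 m.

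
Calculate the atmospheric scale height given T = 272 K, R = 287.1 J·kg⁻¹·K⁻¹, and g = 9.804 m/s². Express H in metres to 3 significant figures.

The scale height of an isothermal atmosphere is H = RT/g.
H = 287.1 × 272 / 9.804 = 78091/9.804 = 7965.2 m.

H ≈ 7970 m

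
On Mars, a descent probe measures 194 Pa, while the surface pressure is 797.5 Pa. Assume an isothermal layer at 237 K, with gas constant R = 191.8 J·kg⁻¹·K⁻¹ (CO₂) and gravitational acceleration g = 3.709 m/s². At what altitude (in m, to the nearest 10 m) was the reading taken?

z ≈ 17330 m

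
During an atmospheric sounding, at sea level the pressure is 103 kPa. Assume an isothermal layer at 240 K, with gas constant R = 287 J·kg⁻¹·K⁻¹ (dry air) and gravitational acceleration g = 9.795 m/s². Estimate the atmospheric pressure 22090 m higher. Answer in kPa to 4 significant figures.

Scale height: H = RT/g = 287 × 240 / 9.795 = 7032.2 m.
Barometric formula: P = P₀ exp(−z/H).
z/H = 22090/7032.2 = 3.1413; exp(−3.1413) = 0.043227.
P = 103 × 0.043227 = 4.4524 kPa.

P ≈ 4.452 kPa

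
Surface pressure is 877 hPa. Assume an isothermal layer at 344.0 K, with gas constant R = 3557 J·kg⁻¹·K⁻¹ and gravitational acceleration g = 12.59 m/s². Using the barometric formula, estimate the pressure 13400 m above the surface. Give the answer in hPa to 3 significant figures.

P ≈ 764 hPa

Scale height: H = RT/g = 3557 × 344.0 / 12.59 = 97189 m.
Barometric formula: P = P₀ exp(−z/H).
z/H = 13400/97189 = 0.13788; exp(−0.13788) = 0.87120.
P = 877 × 0.87120 = 764.04 hPa.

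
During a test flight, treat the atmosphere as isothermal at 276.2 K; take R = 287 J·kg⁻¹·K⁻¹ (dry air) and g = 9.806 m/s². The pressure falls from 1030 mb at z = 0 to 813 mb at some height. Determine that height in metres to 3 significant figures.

Scale height: H = RT/g = 287 × 276.2 / 9.806 = 8083.8 m.
Invert the barometric formula: z = H ln(P₀/P).
P₀/P = 1030/813 = 1.2669; ln(1.2669) = 0.23657.
z = 8083.8 × 0.23657 = 1912.4 m.

z ≈ 1910 m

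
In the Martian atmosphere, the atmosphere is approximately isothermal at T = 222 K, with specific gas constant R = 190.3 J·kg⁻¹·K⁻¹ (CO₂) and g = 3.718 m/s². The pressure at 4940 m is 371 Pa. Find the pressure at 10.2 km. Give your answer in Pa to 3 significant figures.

Scale height: H = RT/g = 190.3 × 222 / 3.718 = 11363 m.
Between two levels, P₂ = P₁ exp(−Δz/H) with Δz = z₂ − z₁.
Δz = 10200 − 4940.0 = 5260.0 m; Δz/H = 5260.0/11363 = 0.46291.
P₂ = 371 × exp(−0.46291) = 371 × 0.62945 = 233.53 Pa.

P ≈ 234 Pa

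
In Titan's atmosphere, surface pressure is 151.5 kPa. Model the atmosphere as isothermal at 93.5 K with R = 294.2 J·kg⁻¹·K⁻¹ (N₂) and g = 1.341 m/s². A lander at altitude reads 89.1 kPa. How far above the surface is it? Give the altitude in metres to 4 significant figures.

z ≈ 10890 m

Scale height: H = RT/g = 294.2 × 93.5 / 1.341 = 20513 m.
Invert the barometric formula: z = H ln(P₀/P).
P₀/P = 151.5/89.1 = 1.7003; ln(1.7003) = 0.53080.
z = 20513 × 0.53080 = 10888 m.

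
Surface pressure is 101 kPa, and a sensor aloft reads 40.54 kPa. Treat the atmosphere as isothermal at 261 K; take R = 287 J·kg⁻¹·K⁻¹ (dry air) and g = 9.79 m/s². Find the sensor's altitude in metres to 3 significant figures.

z ≈ 6980 m

Scale height: H = RT/g = 287 × 261 / 9.79 = 7651.4 m.
Invert the barometric formula: z = H ln(P₀/P).
P₀/P = 101/40.54 = 2.4914; ln(2.4914) = 0.91284.
z = 7651.4 × 0.91284 = 6984.5 m.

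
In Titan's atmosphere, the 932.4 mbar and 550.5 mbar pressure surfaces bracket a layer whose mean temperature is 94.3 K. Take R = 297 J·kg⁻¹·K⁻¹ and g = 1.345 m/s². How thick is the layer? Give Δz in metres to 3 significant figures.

Hypsometric equation: Δz = (R T̄/g) ln(P₁/P₂).
R T̄/g = 297 × 94.3 / 1.345 = 20823 m.
ln(932.4/550.5) = ln(1.6937) = 0.52692.
Δz = 20823 × 0.52692 = 10972 m.

Δz ≈ 11000 m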